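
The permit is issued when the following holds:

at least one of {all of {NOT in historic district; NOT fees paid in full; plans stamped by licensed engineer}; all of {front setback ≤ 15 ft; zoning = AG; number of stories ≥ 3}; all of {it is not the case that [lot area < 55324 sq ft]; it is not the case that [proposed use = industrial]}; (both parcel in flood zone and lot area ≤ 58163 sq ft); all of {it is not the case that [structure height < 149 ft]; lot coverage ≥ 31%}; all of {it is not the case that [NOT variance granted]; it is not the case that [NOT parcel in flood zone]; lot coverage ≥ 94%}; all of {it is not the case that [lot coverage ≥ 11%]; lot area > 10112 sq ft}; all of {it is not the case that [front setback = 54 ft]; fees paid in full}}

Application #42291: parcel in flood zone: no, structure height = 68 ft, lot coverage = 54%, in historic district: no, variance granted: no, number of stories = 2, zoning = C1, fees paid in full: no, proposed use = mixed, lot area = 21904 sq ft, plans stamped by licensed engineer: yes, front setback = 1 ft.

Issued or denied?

Issued

Atomic conditions:
  NOT in historic district: no → true
  NOT fees paid in full: no → true
  plans stamped by licensed engineer: yes → true
  front setback ≤ 15 ft: 1 ≤ 15 is true
  zoning = AG: C1 == AG is false
  number of stories ≥ 3: 2 ≥ 3 is false
  lot area < 55324 sq ft: 21904 < 55324 is true
  proposed use = industrial: mixed == industrial is false
  parcel in flood zone: no → false
  lot area ≤ 58163 sq ft: 21904 ≤ 58163 is true
  structure height < 149 ft: 68 < 149 is true
  lot coverage ≥ 31%: 54 ≥ 31 is true
  NOT variance granted: no → true
  NOT parcel in flood zone: no → true
  lot coverage ≥ 94%: 54 ≥ 94 is false
  lot coverage ≥ 11%: 54 ≥ 11 is true
  lot area > 10112 sq ft: 21904 > 10112 is true
  front setback = 54 ft: 1 == 54 is false
  fees paid in full: no → false
Combine:
[1] true AND true AND true = true
[2] true AND false AND false = false
[3.1] NOT true = false
[3.2] NOT false = true
[3] false AND true = false
[4] false AND true = false
[5.1] NOT true = false
[5] false AND true = false
[6.1] NOT true = false
[6.2] NOT true = false
[6] false AND false AND false = false
[7.1] NOT true = false
[7] false AND true = false
[8.1] NOT false = true
[8] true AND false = false
[root] true OR false OR false OR false OR false OR false OR false OR false = true
Overall: true → issued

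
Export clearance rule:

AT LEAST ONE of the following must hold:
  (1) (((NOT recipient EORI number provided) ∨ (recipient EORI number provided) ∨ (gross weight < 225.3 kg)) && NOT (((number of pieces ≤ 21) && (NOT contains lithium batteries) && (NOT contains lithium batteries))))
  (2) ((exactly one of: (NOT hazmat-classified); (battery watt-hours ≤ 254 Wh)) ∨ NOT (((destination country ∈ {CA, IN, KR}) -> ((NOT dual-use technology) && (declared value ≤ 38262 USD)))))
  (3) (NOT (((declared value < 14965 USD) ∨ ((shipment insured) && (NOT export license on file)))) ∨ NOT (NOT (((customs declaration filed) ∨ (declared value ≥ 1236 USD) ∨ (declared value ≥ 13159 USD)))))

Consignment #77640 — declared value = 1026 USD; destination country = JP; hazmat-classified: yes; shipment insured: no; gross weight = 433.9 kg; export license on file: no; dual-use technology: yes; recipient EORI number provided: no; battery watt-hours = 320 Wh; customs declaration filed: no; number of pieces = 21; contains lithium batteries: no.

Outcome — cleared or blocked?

Atomic conditions:
  NOT recipient EORI number provided: no → true
  recipient EORI number provided: no → false
  gross weight < 225.3 kg: 433.9 < 225.3 is false
  number of pieces ≤ 21: 21 ≤ 21 is true
  NOT contains lithium batteries: no → true
  NOT hazmat-classified: yes → false
  battery watt-hours ≤ 254 Wh: 320 ≤ 254 is false
  destination country ∈ {CA, IN, KR}: JP is not in the set → false
  NOT dual-use technology: yes → false
  declared value ≤ 38262 USD: 1026 ≤ 38262 is true
  declared value < 14965 USD: 1026 < 14965 is true
  shipment insured: no → false
  NOT export license on file: no → true
  customs declaration filed: no → false
  declared value ≥ 1236 USD: 1026 ≥ 1236 is false
  declared value ≥ 13159 USD: 1026 ≥ 13159 is false
Combine:
[1.1] true OR false OR false = true
[1.2.1] true AND true AND true = true
[1.2] NOT true = false
[1] true AND false = false
[2.1] exactly-one(false, false) = false
[2.2.1.2] false AND true = false
[2.2.1] false → false (antecedent false ⇒ implication holds) = true
[2.2] NOT true = false
[2] false OR false = false
[3.1.1.2] false AND true = false
[3.1.1] true OR false = true
[3.1] NOT true = false
[3.2.1.1] false OR false OR false = false
[3.2.1] NOT false = true
[3.2] NOT true = false
[3] false OR false = false
[root] false OR false OR false = false
Overall: false → blocked

Blocked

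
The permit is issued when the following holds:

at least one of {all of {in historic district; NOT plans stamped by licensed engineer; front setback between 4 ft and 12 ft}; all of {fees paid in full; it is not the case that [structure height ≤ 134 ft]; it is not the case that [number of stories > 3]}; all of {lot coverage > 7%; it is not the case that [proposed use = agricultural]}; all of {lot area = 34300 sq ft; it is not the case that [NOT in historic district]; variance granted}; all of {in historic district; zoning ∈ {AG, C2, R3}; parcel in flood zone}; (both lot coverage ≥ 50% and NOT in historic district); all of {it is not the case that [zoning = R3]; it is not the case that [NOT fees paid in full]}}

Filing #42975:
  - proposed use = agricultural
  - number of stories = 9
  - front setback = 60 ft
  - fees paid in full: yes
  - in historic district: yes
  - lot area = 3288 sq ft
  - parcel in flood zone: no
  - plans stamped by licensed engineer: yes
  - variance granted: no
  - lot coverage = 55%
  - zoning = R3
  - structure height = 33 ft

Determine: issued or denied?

Denied

Atomic conditions:
  in historic district: yes → true
  NOT plans stamped by licensed engineer: yes → false
  front setback between 4 ft and 12 ft: 60 in [4, 12] is false
  fees paid in full: yes → true
  structure height ≤ 134 ft: 33 ≤ 134 is true
  number of stories > 3: 9 > 3 is true
  lot coverage > 7%: 55 > 7 is true
  proposed use = agricultural: agricultural == agricultural is true
  lot area = 34300 sq ft: 3288 == 34300 is false
  NOT in historic district: yes → false
  variance granted: no → false
  zoning ∈ {AG, C2, R3}: R3 is in the set → true
  parcel in flood zone: no → false
  lot coverage ≥ 50%: 55 ≥ 50 is true
  zoning = R3: R3 == R3 is true
  NOT fees paid in full: yes → false
Combine:
[1] true AND false AND false = false
[2.2] NOT true = false
[2.3] NOT true = false
[2] true AND false AND false = false
[3.2] NOT true = false
[3] true AND false = false
[4.2] NOT false = true
[4] false AND true AND false = false
[5] true AND true AND false = false
[6] true AND false = false
[7.1] NOT true = false
[7.2] NOT false = true
[7] false AND true = false
[root] false OR false OR false OR false OR false OR false OR false = false
Overall: false → denied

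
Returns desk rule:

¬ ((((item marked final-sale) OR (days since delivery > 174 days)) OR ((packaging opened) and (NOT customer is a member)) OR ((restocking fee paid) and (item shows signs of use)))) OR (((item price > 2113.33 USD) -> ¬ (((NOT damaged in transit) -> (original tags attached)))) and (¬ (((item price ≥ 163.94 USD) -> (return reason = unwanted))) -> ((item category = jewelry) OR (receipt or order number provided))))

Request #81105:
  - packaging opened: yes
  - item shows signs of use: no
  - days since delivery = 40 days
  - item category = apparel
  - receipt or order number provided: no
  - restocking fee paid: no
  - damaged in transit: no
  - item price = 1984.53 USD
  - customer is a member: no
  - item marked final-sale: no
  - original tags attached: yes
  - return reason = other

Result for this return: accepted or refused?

Atomic conditions:
  item marked final-sale: no → false
  days since delivery > 174 days: 40 > 174 is false
  packaging opened: yes → true
  NOT customer is a member: no → true
  restocking fee paid: no → false
  item shows signs of use: no → false
  item price > 2113.33 USD: 1984.53 > 2113.33 is false
  NOT damaged in transit: no → true
  original tags attached: yes → true
  item price ≥ 163.94 USD: 1984.53 ≥ 163.94 is true
  return reason = unwanted: other == unwanted is false
  item category = jewelry: apparel == jewelry is false
  receipt or order number provided: no → false
Combine:
[1.1.1] false OR false = false
[1.1.2] true AND true = true
[1.1.3] false AND false = false
[1.1] false OR true OR false = true
[1] NOT true = false
[2.1.2.1] true → true = true
[2.1.2] NOT true = false
[2.1] false → false (antecedent false ⇒ implication holds) = true
[2.2.1.1] true → false = false
[2.2.1] NOT false = true
[2.2.2] false OR false = false
[2.2] true → false = false
[2] true AND false = false
[root] false OR false = false
Overall: false → refused

Refused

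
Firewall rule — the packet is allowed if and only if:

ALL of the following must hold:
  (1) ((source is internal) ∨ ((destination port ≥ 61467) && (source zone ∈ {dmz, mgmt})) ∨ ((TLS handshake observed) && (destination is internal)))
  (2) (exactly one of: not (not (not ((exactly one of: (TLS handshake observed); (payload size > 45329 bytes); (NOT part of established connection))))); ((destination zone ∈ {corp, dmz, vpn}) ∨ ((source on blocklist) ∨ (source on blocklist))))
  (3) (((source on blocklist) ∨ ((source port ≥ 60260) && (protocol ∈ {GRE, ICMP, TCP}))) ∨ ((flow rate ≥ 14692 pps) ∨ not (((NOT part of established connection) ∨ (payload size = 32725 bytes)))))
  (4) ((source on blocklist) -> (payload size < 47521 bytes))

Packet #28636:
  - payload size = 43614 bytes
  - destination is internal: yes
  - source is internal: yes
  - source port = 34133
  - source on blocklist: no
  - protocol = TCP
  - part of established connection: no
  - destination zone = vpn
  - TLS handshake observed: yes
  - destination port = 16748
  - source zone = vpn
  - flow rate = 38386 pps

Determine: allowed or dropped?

Atomic conditions:
  source is internal: yes → true
  destination port ≥ 61467: 16748 ≥ 61467 is false
  source zone ∈ {dmz, mgmt}: vpn is not in the set → false
  TLS handshake observed: yes → true
  destination is internal: yes → true
  payload size > 45329 bytes: 43614 > 45329 is false
  NOT part of established connection: no → true
  destination zone ∈ {corp, dmz, vpn}: vpn is in the set → true
  source on blocklist: no → false
  source port ≥ 60260: 34133 ≥ 60260 is false
  protocol ∈ {GRE, ICMP, TCP}: TCP is in the set → true
  flow rate ≥ 14692 pps: 38386 ≥ 14692 is true
  payload size = 32725 bytes: 43614 == 32725 is false
  payload size < 47521 bytes: 43614 < 47521 is true
Combine:
[1.2] false AND false = false
[1.3] true AND true = true
[1] true OR false OR true = true
[2.1.1.1.1] exactly-one(true, false, true) = false
[2.1.1.1] NOT false = true
[2.1.1] NOT true = false
[2.1] NOT false = true
[2.2.2] false OR false = false
[2.2] true OR false = true
[2] exactly-one(true, true) = false
[3.1.2] false AND true = false
[3.1] false OR false = false
[3.2.2.1] true OR false = true
[3.2.2] NOT true = false
[3.2] true OR false = true
[3] false OR true = true
[4] false → true (antecedent false ⇒ implication holds) = true
[root] true AND false AND true AND true = false
Overall: false → dropped

Dropped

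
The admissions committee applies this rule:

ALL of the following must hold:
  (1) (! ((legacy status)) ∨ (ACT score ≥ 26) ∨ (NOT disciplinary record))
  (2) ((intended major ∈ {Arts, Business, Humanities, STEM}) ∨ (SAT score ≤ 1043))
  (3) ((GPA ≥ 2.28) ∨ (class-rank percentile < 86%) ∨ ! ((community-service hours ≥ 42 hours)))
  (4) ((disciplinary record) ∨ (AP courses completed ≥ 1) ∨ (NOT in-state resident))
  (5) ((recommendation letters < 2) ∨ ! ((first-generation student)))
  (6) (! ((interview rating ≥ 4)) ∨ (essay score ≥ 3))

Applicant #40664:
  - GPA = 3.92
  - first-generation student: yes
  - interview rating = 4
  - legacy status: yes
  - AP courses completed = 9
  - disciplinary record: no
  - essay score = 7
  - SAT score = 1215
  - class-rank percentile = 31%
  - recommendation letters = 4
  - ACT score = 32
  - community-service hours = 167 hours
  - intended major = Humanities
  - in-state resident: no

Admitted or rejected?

Rejected

Atomic conditions:
  legacy status: yes → true
  ACT score ≥ 26: 32 ≥ 26 is true
  NOT disciplinary record: no → true
  intended major ∈ {Arts, Business, Humanities, STEM}: Humanities is in the set → true
  SAT score ≤ 1043: 1215 ≤ 1043 is false
  GPA ≥ 2.28: 3.92 ≥ 2.28 is true
  class-rank percentile < 86%: 31 < 86 is true
  community-service hours ≥ 42 hours: 167 ≥ 42 is true
  disciplinary record: no → false
  AP courses completed ≥ 1: 9 ≥ 1 is true
  NOT in-state resident: no → true
  recommendation letters < 2: 4 < 2 is false
  first-generation student: yes → true
  interview rating ≥ 4: 4 ≥ 4 is true
  essay score ≥ 3: 7 ≥ 3 is true
Combine:
[1.1] NOT true = false
[1] false OR true OR true = true
[2] true OR false = true
[3.3] NOT true = false
[3] true OR true OR false = true
[4] false OR true OR true = true
[5.2] NOT true = false
[5] false OR false = false
[6.1] NOT true = false
[6] false OR true = true
[root] true AND true AND true AND true AND false AND true = false
Overall: false → rejected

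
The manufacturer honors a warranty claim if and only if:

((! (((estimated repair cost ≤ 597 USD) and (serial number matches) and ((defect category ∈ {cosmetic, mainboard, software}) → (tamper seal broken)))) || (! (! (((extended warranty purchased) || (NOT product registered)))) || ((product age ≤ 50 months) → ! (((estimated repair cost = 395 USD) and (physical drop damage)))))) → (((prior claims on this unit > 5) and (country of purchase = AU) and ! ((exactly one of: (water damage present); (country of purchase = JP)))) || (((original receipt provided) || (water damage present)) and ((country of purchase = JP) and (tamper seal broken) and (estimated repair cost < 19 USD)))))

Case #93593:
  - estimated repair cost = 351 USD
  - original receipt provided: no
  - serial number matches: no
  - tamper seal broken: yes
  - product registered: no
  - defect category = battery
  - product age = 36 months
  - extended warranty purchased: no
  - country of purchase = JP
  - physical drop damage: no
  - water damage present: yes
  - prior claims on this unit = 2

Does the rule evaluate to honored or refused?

Atomic conditions:
  estimated repair cost ≤ 597 USD: 351 ≤ 597 is true
  serial number matches: no → false
  defect category ∈ {cosmetic, mainboard, software}: battery is not in the set → false
  tamper seal broken: yes → true
  extended warranty purchased: no → false
  NOT product registered: no → true
  product age ≤ 50 months: 36 ≤ 50 is true
  estimated repair cost = 395 USD: 351 == 395 is false
  physical drop damage: no → false
  prior claims on this unit > 5: 2 > 5 is false
  country of purchase = AU: JP == AU is false
  water damage present: yes → true
  country of purchase = JP: JP == JP is true
  original receipt provided: no → false
  estimated repair cost < 19 USD: 351 < 19 is false
Combine:
[1.1.1.3] false → true (antecedent false ⇒ implication holds) = true
[1.1.1] true AND false AND true = false
[1.1] NOT false = true
[1.2.1.1.1] false OR true = true
[1.2.1.1] NOT true = false
[1.2.1] NOT false = true
[1.2.2.2.1] false AND false = false
[1.2.2.2] NOT false = true
[1.2.2] true → true = true
[1.2] true OR true = true
[1] true OR true = true
[2.1.3.1] exactly-one(true, true) = false
[2.1.3] NOT false = true
[2.1] false AND false AND true = false
[2.2.1] false OR true = true
[2.2.2] true AND true AND false = false
[2.2] true AND false = false
[2] false OR false = false
[root] true → false = false
Overall: false → refused

Refused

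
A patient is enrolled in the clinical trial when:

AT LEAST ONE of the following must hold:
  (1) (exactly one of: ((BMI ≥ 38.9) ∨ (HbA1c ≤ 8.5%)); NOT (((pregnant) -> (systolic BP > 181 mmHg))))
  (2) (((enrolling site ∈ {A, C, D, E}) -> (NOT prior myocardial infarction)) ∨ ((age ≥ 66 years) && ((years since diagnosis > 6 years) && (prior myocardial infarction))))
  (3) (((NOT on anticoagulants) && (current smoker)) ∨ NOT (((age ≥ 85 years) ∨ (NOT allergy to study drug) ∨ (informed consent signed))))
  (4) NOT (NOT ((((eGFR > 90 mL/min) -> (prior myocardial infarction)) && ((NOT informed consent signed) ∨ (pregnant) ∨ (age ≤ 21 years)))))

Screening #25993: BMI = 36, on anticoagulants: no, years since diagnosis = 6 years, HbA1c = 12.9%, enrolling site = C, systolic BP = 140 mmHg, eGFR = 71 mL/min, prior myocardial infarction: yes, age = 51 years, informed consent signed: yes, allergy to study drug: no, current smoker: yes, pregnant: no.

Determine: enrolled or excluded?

Atomic conditions:
  BMI ≥ 38.9: 36 ≥ 38.9 is false
  HbA1c ≤ 8.5%: 12.9 ≤ 8.5 is false
  pregnant: no → false
  systolic BP > 181 mmHg: 140 > 181 is false
  enrolling site ∈ {A, C, D, E}: C is in the set → true
  NOT prior myocardial infarction: yes → false
  age ≥ 66 years: 51 ≥ 66 is false
  years since diagnosis > 6 years: 6 > 6 is false
  prior myocardial infarction: yes → true
  NOT on anticoagulants: no → true
  current smoker: yes → true
  age ≥ 85 years: 51 ≥ 85 is false
  NOT allergy to study drug: no → true
  informed consent signed: yes → true
  eGFR > 90 mL/min: 71 > 90 is false
  NOT informed consent signed: yes → false
  age ≤ 21 years: 51 ≤ 21 is false
Combine:
[1.1] false OR false = false
[1.2.1] false → false (antecedent false ⇒ implication holds) = true
[1.2] NOT true = false
[1] exactly-one(false, false) = false
[2.1] true → false = false
[2.2.2] false AND true = false
[2.2] false AND false = false
[2] false OR false = false
[3.1] true AND true = true
[3.2.1] false OR true OR true = true
[3.2] NOT true = false
[3] true OR false = true
[4.1.1.1] false → true (antecedent false ⇒ implication holds) = true
[4.1.1.2] false OR false OR false = false
[4.1.1] true AND false = false
[4.1] NOT false = true
[4] NOT true = false
[root] false OR false OR true OR false = true
Overall: true → enrolled

Enrolled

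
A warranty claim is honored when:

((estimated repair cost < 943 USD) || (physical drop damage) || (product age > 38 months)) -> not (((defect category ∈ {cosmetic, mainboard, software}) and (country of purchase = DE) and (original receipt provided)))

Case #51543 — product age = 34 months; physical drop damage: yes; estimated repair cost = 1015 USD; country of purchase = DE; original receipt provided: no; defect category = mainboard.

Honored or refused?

Honored

Atomic conditions:
  estimated repair cost < 943 USD: 1015 < 943 is false
  physical drop damage: yes → true
  product age > 38 months: 34 > 38 is false
  defect category ∈ {cosmetic, mainboard, software}: mainboard is in the set → true
  country of purchase = DE: DE == DE is true
  original receipt provided: no → false
Combine:
[1] false OR true OR false = true
[2.1] true AND true AND false = false
[2] NOT false = true
[root] true → true = true
Overall: true → honored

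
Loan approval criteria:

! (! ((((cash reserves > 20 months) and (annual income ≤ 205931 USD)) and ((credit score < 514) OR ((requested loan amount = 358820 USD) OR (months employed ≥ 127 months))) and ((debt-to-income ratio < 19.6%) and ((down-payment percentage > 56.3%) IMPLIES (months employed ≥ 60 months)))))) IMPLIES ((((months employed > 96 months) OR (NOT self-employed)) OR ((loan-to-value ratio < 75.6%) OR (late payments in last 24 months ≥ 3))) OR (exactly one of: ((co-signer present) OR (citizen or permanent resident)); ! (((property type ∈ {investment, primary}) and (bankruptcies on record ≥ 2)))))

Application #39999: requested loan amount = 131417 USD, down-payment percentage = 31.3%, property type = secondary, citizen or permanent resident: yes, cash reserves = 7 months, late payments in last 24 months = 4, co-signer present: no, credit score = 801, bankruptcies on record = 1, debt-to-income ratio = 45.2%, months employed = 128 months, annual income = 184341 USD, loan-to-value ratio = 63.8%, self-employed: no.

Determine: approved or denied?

Approved

Atomic conditions:
  cash reserves > 20 months: 7 > 20 is false
  annual income ≤ 205931 USD: 184341 ≤ 205931 is true
  credit score < 514: 801 < 514 is false
  requested loan amount = 358820 USD: 131417 == 358820 is false
  months employed ≥ 127 months: 128 ≥ 127 is true
  debt-to-income ratio < 19.6%: 45.2 < 19.6 is false
  down-payment percentage > 56.3%: 31.3 > 56.3 is false
  months employed ≥ 60 months: 128 ≥ 60 is true
  months employed > 96 months: 128 > 96 is true
  NOT self-employed: no → true
  loan-to-value ratio < 75.6%: 63.8 < 75.6 is true
  late payments in last 24 months ≥ 3: 4 ≥ 3 is true
  co-signer present: no → false
  citizen or permanent resident: yes → true
  property type ∈ {investment, primary}: secondary is not in the set → false
  bankruptcies on record ≥ 2: 1 ≥ 2 is false
Combine:
[1.1.1.1] false AND true = false
[1.1.1.2.2] false OR true = true
[1.1.1.2] false OR true = true
[1.1.1.3.2] false → true (antecedent false ⇒ implication holds) = true
[1.1.1.3] false AND true = false
[1.1.1] false AND true AND false = false
[1.1] NOT false = true
[1] NOT true = false
[2.1.1] true OR true = true
[2.1.2] true OR true = true
[2.1] true OR true = true
[2.2.1] false OR true = true
[2.2.2.1] false AND false = false
[2.2.2] NOT false = true
[2.2] exactly-one(true, true) = false
[2] true OR false = true
[root] false → true (antecedent false ⇒ implication holds) = true
Overall: true → approved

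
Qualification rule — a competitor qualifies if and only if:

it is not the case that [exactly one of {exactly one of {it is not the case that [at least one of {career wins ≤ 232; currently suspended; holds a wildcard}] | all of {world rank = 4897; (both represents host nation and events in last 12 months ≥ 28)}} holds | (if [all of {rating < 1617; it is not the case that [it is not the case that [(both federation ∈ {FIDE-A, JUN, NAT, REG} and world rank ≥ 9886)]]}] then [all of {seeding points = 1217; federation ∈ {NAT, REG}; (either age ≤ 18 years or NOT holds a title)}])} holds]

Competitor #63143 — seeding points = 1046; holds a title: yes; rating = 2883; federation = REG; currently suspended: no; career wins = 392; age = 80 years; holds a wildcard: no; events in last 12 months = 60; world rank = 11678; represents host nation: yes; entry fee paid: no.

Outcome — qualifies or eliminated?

Qualifies

Atomic conditions:
  career wins ≤ 232: 392 ≤ 232 is false
  currently suspended: no → false
  holds a wildcard: no → false
  world rank = 4897: 11678 == 4897 is false
  represents host nation: yes → true
  events in last 12 months ≥ 28: 60 ≥ 28 is true
  rating < 1617: 2883 < 1617 is false
  federation ∈ {FIDE-A, JUN, NAT, REG}: REG is in the set → true
  world rank ≥ 9886: 11678 ≥ 9886 is true
  seeding points = 1217: 1046 == 1217 is false
  federation ∈ {NAT, REG}: REG is in the set → true
  age ≤ 18 years: 80 ≤ 18 is false
  NOT holds a title: yes → false
Combine:
[1.1.1.1] false OR false OR false = false
[1.1.1] NOT false = true
[1.1.2.2] true AND true = true
[1.1.2] false AND true = false
[1.1] exactly-one(true, false) = true
[1.2.1.2.1.1] true AND true = true
[1.2.1.2.1] NOT true = false
[1.2.1.2] NOT false = true
[1.2.1] false AND true = false
[1.2.2.3] false OR false = false
[1.2.2] false AND true AND false = false
[1.2] false → false (antecedent false ⇒ implication holds) = true
[1] exactly-one(true, true) = false
[root] NOT false = true
Overall: true → qualifies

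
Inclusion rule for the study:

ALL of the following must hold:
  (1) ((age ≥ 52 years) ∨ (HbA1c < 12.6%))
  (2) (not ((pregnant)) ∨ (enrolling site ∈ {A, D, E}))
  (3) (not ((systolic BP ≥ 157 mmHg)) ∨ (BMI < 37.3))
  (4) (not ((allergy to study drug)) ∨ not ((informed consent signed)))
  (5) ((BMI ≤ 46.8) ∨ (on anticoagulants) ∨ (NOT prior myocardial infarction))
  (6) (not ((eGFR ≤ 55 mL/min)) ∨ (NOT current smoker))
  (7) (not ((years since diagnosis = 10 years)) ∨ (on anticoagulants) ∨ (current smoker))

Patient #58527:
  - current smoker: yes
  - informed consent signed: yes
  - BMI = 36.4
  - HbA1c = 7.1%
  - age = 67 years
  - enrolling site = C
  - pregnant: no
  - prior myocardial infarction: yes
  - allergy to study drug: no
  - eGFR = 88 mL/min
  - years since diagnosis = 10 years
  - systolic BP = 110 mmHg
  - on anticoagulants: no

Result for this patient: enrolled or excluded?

Enrolled

Atomic conditions:
  age ≥ 52 years: 67 ≥ 52 is true
  HbA1c < 12.6%: 7.1 < 12.6 is true
  pregnant: no → false
  enrolling site ∈ {A, D, E}: C is not in the set → false
  systolic BP ≥ 157 mmHg: 110 ≥ 157 is false
  BMI < 37.3: 36.4 < 37.3 is true
  allergy to study drug: no → false
  informed consent signed: yes → true
  BMI ≤ 46.8: 36.4 ≤ 46.8 is true
  on anticoagulants: no → false
  NOT prior myocardial infarction: yes → false
  eGFR ≤ 55 mL/min: 88 ≤ 55 is false
  NOT current smoker: yes → false
  years since diagnosis = 10 years: 10 == 10 is true
  current smoker: yes → true
Combine:
[1] true OR true = true
[2.1] NOT false = true
[2] true OR false = true
[3.1] NOT false = true
[3] true OR true = true
[4.1] NOT false = true
[4.2] NOT true = false
[4] true OR false = true
[5] true OR false OR false = true
[6.1] NOT false = true
[6] true OR false = true
[7.1] NOT true = false
[7] false OR false OR true = true
[root] true AND true AND true AND true AND true AND true AND true = true
Overall: true → enrolled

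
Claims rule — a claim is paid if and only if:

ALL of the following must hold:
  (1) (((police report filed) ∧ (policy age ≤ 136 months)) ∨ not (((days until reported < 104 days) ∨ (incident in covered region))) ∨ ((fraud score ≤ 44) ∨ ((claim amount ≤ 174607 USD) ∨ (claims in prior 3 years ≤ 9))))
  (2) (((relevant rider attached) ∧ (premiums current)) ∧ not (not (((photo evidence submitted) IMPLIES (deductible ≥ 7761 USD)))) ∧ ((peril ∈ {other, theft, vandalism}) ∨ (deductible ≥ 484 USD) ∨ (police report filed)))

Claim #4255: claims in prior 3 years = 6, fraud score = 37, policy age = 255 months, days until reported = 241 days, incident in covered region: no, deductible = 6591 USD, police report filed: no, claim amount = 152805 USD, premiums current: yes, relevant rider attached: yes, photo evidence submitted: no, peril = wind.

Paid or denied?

Atomic conditions:
  police report filed: no → false
  policy age ≤ 136 months: 255 ≤ 136 is false
  days until reported < 104 days: 241 < 104 is false
  incident in covered region: no → false
  fraud score ≤ 44: 37 ≤ 44 is true
  claim amount ≤ 174607 USD: 152805 ≤ 174607 is true
  claims in prior 3 years ≤ 9: 6 ≤ 9 is true
  relevant rider attached: yes → true
  premiums current: yes → true
  photo evidence submitted: no → false
  deductible ≥ 7761 USD: 6591 ≥ 7761 is false
  peril ∈ {other, theft, vandalism}: wind is not in the set → false
  deductible ≥ 484 USD: 6591 ≥ 484 is true
Combine:
[1.1] false AND false = false
[1.2.1] false OR false = false
[1.2] NOT false = true
[1.3.2] true OR true = true
[1.3] true OR true = true
[1] false OR true OR true = true
[2.1] true AND true = true
[2.2.1.1] false → false (antecedent false ⇒ implication holds) = true
[2.2.1] NOT true = false
[2.2] NOT false = true
[2.3] false OR true OR false = true
[2] true AND true AND true = true
[root] true AND true = true
Overall: true → paid

Paid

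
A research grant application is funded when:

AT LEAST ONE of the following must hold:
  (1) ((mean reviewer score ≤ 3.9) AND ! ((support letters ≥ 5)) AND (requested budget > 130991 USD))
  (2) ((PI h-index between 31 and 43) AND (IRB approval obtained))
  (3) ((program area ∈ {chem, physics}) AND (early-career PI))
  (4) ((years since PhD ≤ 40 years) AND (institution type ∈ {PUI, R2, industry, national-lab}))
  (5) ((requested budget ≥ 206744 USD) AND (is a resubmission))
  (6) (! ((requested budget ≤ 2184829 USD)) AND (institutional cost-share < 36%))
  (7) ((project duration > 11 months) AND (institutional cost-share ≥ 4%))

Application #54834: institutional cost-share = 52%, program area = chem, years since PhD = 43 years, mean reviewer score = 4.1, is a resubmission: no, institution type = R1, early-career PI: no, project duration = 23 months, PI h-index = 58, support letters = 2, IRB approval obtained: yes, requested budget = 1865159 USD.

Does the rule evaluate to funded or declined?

Atomic conditions:
  mean reviewer score ≤ 3.9: 4.1 ≤ 3.9 is false
  support letters ≥ 5: 2 ≥ 5 is false
  requested budget > 130991 USD: 1865159 > 130991 is true
  PI h-index between 31 and 43: 58 in [31, 43] is false
  IRB approval obtained: yes → true
  program area ∈ {chem, physics}: chem is in the set → true
  early-career PI: no → false
  years since PhD ≤ 40 years: 43 ≤ 40 is false
  institution type ∈ {PUI, R2, industry, national-lab}: R1 is not in the set → false
  requested budget ≥ 206744 USD: 1865159 ≥ 206744 is true
  is a resubmission: no → false
  requested budget ≤ 2184829 USD: 1865159 ≤ 2184829 is true
  institutional cost-share < 36%: 52 < 36 is false
  project duration > 11 months: 23 > 11 is true
  institutional cost-share ≥ 4%: 52 ≥ 4 is true
Combine:
[1.2] NOT false = true
[1] false AND true AND true = false
[2] false AND true = false
[3] true AND false = false
[4] false AND false = false
[5] true AND false = false
[6.1] NOT true = false
[6] false AND false = false
[7] true AND true = true
[root] false OR false OR false OR false OR false OR false OR true = true
Overall: true → funded

Funded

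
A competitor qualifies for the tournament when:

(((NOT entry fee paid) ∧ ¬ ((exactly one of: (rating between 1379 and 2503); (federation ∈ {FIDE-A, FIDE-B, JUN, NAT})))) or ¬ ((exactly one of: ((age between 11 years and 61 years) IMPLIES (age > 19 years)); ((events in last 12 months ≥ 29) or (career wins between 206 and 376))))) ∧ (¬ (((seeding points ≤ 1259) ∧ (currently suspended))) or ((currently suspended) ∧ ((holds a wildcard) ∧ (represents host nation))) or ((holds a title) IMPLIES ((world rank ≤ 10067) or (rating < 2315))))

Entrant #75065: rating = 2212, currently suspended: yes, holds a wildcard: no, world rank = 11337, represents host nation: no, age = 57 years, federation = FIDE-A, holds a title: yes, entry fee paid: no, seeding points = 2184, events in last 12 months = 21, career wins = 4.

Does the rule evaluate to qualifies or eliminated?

Qualifies

Atomic conditions:
  NOT entry fee paid: no → true
  rating between 1379 and 2503: 2212 in [1379, 2503] is true
  federation ∈ {FIDE-A, FIDE-B, JUN, NAT}: FIDE-A is in the set → true
  age between 11 years and 61 years: 57 in [11, 61] is true
  age > 19 years: 57 > 19 is true
  events in last 12 months ≥ 29: 21 ≥ 29 is false
  career wins between 206 and 376: 4 in [206, 376] is false
  seeding points ≤ 1259: 2184 ≤ 1259 is false
  currently suspended: yes → true
  holds a wildcard: no → false
  represents host nation: no → false
  holds a title: yes → true
  world rank ≤ 10067: 11337 ≤ 10067 is false
  rating < 2315: 2212 < 2315 is true
Combine:
[1.1.2.1] exactly-one(true, true) = false
[1.1.2] NOT false = true
[1.1] true AND true = true
[1.2.1.1] true → true = true
[1.2.1.2] false OR false = false
[1.2.1] exactly-one(true, false) = true
[1.2] NOT true = false
[1] true OR false = true
[2.1.1] false AND true = false
[2.1] NOT false = true
[2.2.2] false AND false = false
[2.2] true AND false = false
[2.3.2] false OR true = true
[2.3] true → true = true
[2] true OR false OR true = true
[root] true AND true = true
Overall: true → qualifies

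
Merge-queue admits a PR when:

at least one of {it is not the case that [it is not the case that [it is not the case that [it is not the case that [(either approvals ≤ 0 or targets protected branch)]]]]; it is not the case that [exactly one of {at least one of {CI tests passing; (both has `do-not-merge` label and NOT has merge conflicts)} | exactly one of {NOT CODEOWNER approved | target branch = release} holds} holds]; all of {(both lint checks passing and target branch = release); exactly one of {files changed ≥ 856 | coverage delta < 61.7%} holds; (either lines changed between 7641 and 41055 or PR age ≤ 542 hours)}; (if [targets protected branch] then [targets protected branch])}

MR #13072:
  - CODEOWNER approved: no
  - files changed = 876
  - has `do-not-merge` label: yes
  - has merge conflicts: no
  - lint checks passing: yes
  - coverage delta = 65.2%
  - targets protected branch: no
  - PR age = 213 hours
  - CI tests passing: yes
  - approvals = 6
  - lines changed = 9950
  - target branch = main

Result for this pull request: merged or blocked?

Merged

Atomic conditions:
  approvals ≤ 0: 6 ≤ 0 is false
  targets protected branch: no → false
  CI tests passing: yes → true
  has `do-not-merge` label: yes → true
  NOT has merge conflicts: no → true
  NOT CODEOWNER approved: no → true
  target branch = release: main == release is false
  lint checks passing: yes → true
  files changed ≥ 856: 876 ≥ 856 is true
  coverage delta < 61.7%: 65.2 < 61.7 is false
  lines changed between 7641 and 41055: 9950 in [7641, 41055] is true
  PR age ≤ 542 hours: 213 ≤ 542 is true
Combine:
[1.1.1.1.1] false OR false = false
[1.1.1.1] NOT false = true
[1.1.1] NOT true = false
[1.1] NOT false = true
[1] NOT true = false
[2.1.1.2] true AND true = true
[2.1.1] true OR true = true
[2.1.2] exactly-one(true, false) = true
[2.1] exactly-one(true, true) = false
[2] NOT false = true
[3.1] true AND false = false
[3.2] exactly-one(true, false) = true
[3.3] true OR true = true
[3] false AND true AND true = false
[4] false → false (antecedent false ⇒ implication holds) = true
[root] false OR true OR false OR true = true
Overall: true → merged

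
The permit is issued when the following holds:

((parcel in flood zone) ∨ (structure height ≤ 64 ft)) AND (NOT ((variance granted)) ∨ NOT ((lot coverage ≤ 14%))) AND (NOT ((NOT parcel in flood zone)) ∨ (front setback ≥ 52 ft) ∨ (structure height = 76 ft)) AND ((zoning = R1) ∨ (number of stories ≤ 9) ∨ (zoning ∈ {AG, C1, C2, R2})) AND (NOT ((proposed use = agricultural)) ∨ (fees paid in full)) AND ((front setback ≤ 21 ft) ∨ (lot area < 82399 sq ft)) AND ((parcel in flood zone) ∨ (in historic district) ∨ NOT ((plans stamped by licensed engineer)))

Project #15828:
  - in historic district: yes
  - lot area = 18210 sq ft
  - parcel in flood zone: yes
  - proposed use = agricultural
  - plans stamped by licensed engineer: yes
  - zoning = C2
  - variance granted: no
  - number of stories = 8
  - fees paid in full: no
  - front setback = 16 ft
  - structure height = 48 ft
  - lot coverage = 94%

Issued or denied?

Atomic conditions:
  parcel in flood zone: yes → true
  structure height ≤ 64 ft: 48 ≤ 64 is true
  variance granted: no → false
  lot coverage ≤ 14%: 94 ≤ 14 is false
  NOT parcel in flood zone: yes → false
  front setback ≥ 52 ft: 16 ≥ 52 is false
  structure height = 76 ft: 48 == 76 is false
  zoning = R1: C2 == R1 is false
  number of stories ≤ 9: 8 ≤ 9 is true
  zoning ∈ {AG, C1, C2, R2}: C2 is in the set → true
  proposed use = agricultural: agricultural == agricultural is true
  fees paid in full: no → false
  front setback ≤ 21 ft: 16 ≤ 21 is true
  lot area < 82399 sq ft: 18210 < 82399 is true
  in historic district: yes → true
  plans stamped by licensed engineer: yes → true
Combine:
[1] true OR true = true
[2.1] NOT false = true
[2.2] NOT false = true
[2] true OR true = true
[3.1] NOT false = true
[3] true OR false OR false = true
[4] false OR true OR true = true
[5.1] NOT true = false
[5] false OR false = false
[6] true OR true = true
[7.3] NOT true = false
[7] true OR true OR false = true
[root] true AND true AND true AND true AND false AND true AND true = false
Overall: false → denied

Denied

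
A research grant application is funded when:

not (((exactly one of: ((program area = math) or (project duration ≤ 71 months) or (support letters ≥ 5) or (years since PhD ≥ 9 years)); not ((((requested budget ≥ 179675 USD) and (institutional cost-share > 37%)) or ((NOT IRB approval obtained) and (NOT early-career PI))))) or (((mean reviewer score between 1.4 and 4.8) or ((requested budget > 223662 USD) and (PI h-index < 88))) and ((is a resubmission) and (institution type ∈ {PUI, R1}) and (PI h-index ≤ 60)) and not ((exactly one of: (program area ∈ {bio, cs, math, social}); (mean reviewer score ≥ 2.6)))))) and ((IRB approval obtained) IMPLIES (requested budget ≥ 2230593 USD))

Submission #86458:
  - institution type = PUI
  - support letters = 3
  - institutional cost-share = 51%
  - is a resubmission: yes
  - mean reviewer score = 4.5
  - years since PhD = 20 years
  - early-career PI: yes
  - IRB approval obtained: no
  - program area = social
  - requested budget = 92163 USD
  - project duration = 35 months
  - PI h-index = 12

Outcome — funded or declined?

Declined

Atomic conditions:
  program area = math: social == math is false
  project duration ≤ 71 months: 35 ≤ 71 is true
  support letters ≥ 5: 3 ≥ 5 is false
  years since PhD ≥ 9 years: 20 ≥ 9 is true
  requested budget ≥ 179675 USD: 92163 ≥ 179675 is false
  institutional cost-share > 37%: 51 > 37 is true
  NOT IRB approval obtained: no → true
  NOT early-career PI: yes → false
  mean reviewer score between 1.4 and 4.8: 4.5 in [1.4, 4.8] is true
  requested budget > 223662 USD: 92163 > 223662 is false
  PI h-index < 88: 12 < 88 is true
  is a resubmission: yes → true
  institution type ∈ {PUI, R1}: PUI is in the set → true
  PI h-index ≤ 60: 12 ≤ 60 is true
  program area ∈ {bio, cs, math, social}: social is in the set → true
  mean reviewer score ≥ 2.6: 4.5 ≥ 2.6 is true
  IRB approval obtained: no → false
  requested budget ≥ 2230593 USD: 92163 ≥ 2230593 is false
Combine:
[1.1.1.1] false OR true OR false OR true = true
[1.1.1.2.1.1] false AND true = false
[1.1.1.2.1.2] true AND false = false
[1.1.1.2.1] false OR false = false
[1.1.1.2] NOT false = true
[1.1.1] exactly-one(true, true) = false
[1.1.2.1.2] false AND true = false
[1.1.2.1] true OR false = true
[1.1.2.2] true AND true AND true = true
[1.1.2.3.1] exactly-one(true, true) = false
[1.1.2.3] NOT false = true
[1.1.2] true AND true AND true = true
[1.1] false OR true = true
[1] NOT true = false
[2] false → false (antecedent false ⇒ implication holds) = true
[root] false AND true = false
Overall: false → declined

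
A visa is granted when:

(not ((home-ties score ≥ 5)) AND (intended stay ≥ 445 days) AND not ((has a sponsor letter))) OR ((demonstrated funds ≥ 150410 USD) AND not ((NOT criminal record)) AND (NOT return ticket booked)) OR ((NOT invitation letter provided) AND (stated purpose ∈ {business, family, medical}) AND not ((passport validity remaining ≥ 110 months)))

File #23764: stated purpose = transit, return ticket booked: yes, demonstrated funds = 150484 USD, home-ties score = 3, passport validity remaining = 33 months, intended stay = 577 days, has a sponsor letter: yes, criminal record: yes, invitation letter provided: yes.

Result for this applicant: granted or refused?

Refused

Atomic conditions:
  home-ties score ≥ 5: 3 ≥ 5 is false
  intended stay ≥ 445 days: 577 ≥ 445 is true
  has a sponsor letter: yes → true
  demonstrated funds ≥ 150410 USD: 150484 ≥ 150410 is true
  NOT criminal record: yes → false
  NOT return ticket booked: yes → false
  NOT invitation letter provided: yes → false
  stated purpose ∈ {business, family, medical}: transit is not in the set → false
  passport validity remaining ≥ 110 months: 33 ≥ 110 is false
Combine:
[1.1] NOT false = true
[1.3] NOT true = false
[1] true AND true AND false = false
[2.2] NOT false = true
[2] true AND true AND false = false
[3.3] NOT false = true
[3] false AND false AND true = false
[root] false OR false OR false = false
Overall: false → refused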